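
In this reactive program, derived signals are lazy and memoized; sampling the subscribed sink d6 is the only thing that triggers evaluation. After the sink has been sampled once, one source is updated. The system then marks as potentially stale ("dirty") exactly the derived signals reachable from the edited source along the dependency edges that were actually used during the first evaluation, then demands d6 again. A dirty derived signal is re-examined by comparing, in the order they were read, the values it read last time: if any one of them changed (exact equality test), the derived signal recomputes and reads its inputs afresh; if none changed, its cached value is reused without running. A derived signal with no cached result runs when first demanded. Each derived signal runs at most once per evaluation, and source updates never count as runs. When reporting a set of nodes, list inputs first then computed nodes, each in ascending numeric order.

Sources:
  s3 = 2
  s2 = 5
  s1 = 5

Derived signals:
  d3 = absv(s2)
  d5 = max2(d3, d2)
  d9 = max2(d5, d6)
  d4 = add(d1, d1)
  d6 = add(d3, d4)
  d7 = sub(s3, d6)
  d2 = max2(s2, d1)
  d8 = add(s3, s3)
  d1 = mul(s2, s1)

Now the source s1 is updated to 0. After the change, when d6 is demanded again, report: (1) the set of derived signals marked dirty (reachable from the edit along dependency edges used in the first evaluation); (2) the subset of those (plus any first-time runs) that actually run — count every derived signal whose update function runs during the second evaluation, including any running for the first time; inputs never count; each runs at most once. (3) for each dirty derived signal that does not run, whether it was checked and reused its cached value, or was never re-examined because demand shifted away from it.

First demand of the output computes:
  d1 = mul(5, 5) = 25
  d3 = absv(5) = 5
  d4 = add(25, 25) = 50
  d6 = add(5, 50) = 55

After the edit, cleaning proceeds:
  d1: a read changed (s1 5->0) — executes, giving 0.
  d4: a read changed (d1 25->0; d1 25->0) — executes, giving 0.
  d6: a read changed (d4 50->0) — executes, giving 5.

The edit dirties: d1, d4, d6.
3 derived signals run: d1, d4, d6.
No dirty derived signal escaped a run.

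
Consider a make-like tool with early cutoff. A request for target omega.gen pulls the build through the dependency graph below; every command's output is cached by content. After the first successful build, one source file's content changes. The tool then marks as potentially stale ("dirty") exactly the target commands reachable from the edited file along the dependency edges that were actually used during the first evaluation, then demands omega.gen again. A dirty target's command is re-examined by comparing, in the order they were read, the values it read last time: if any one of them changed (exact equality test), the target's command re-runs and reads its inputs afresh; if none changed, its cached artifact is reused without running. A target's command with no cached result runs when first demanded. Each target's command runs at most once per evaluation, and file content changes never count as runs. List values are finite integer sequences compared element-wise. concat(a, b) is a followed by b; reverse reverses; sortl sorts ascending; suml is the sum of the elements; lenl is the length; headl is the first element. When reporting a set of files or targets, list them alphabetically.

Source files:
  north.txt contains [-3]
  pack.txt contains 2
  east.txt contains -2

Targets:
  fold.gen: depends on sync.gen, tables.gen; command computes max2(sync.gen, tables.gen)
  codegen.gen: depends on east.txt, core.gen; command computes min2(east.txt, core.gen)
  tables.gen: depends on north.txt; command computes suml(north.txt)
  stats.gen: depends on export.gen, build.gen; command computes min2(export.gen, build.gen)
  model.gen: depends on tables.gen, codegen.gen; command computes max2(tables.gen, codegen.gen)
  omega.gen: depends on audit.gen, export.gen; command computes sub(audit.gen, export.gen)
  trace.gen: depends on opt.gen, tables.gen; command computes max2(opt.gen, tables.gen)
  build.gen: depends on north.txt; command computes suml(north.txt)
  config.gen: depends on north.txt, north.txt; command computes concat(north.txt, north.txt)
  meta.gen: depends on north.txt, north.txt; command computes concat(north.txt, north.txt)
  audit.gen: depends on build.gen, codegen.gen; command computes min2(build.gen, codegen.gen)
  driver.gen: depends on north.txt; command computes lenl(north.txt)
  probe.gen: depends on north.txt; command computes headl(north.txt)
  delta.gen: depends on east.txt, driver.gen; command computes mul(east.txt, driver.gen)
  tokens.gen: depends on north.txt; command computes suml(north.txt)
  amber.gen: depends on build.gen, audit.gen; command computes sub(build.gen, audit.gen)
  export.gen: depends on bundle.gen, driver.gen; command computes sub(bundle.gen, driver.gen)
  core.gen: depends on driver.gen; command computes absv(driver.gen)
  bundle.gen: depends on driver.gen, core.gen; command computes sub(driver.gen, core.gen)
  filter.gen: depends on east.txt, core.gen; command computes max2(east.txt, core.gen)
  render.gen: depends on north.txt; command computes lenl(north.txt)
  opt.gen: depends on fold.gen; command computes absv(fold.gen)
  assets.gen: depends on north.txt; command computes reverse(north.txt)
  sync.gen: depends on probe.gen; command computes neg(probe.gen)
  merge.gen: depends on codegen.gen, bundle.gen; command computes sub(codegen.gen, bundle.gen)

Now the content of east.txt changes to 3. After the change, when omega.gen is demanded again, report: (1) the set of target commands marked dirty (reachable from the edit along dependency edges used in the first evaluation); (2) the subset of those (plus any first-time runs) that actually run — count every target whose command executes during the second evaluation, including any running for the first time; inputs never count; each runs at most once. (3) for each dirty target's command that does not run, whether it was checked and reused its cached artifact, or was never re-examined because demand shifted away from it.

The edit dirties: audit.gen, codegen.gen, omega.gen.
2 target commands run: audit.gen, codegen.gen.
Cache hits after checking: omega.gen.
Note the absorption at audit.gen: it re-runs yet its value is the same, leaving the output's value untouched.

First demand of the output computes:
  build.gen = suml([-3]) = -3
  driver.gen = lenl([-3]) = 1
  core.gen = absv(1) = 1
  bundle.gen = sub(1, 1) = 0
  codegen.gen = min2(-2, 1) = -2
  audit.gen = min2(-3, -2) = -3
  export.gen = sub(0, 1) = -1
  omega.gen = sub(-3, -1) = -2

After the edit, cleaning proceeds:
  codegen.gen: a read changed (east.txt -2->3) — executes, giving 1.
  audit.gen: a read changed (codegen.gen -2->1) — executes, giving -3 — identical to its old value.
  omega.gen: dirty, but its reads are unchanged (audit.gen unchanged, export.gen unchanged); cached -2 stands.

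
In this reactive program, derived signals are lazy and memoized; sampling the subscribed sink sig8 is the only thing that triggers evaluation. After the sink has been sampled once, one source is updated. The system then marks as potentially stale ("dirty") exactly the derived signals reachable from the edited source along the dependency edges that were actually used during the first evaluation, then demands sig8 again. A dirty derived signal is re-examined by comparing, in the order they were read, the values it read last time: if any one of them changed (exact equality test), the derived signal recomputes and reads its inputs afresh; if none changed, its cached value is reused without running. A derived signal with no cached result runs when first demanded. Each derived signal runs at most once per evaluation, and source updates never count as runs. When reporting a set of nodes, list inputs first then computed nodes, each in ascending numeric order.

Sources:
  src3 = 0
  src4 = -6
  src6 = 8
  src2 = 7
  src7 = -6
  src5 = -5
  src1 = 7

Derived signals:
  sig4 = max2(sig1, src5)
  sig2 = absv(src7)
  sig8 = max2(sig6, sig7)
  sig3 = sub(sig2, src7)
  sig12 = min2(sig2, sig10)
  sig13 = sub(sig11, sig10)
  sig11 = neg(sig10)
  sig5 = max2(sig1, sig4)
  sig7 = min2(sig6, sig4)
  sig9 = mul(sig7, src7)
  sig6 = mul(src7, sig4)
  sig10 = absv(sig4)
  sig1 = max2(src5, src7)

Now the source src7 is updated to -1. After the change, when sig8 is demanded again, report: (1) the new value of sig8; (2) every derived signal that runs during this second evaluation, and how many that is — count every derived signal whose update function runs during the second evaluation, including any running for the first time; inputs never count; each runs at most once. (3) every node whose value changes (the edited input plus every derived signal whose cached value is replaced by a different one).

Demanding sig8 again yields 1.
5 derived signals run: sig1, sig4, sig6, sig7, sig8.
The nodes whose values change: src7, sig1, sig4, sig6, sig7, sig8.

First demand of the output computes:
  sig1 = max2(-5, -6) = -5
  sig4 = max2(-5, -5) = -5
  sig6 = mul(-6, -5) = 30
  sig7 = min2(30, -5) = -5
  sig8 = max2(30, -5) = 30

After the edit, cleaning proceeds:
  sig1: a read changed (src7 -6->-1) — executes, giving -1.
  sig4: a read changed (sig1 -5->-1) — executes, giving -1.
  sig6: a read changed (src7 -6->-1; sig4 -5->-1) — executes, giving 1.
  sig7: a read changed (sig6 30->1; sig4 -5->-1) — executes, giving -1.
  sig8: a read changed (sig6 30->1; sig7 -5->-1) — executes, giving 1.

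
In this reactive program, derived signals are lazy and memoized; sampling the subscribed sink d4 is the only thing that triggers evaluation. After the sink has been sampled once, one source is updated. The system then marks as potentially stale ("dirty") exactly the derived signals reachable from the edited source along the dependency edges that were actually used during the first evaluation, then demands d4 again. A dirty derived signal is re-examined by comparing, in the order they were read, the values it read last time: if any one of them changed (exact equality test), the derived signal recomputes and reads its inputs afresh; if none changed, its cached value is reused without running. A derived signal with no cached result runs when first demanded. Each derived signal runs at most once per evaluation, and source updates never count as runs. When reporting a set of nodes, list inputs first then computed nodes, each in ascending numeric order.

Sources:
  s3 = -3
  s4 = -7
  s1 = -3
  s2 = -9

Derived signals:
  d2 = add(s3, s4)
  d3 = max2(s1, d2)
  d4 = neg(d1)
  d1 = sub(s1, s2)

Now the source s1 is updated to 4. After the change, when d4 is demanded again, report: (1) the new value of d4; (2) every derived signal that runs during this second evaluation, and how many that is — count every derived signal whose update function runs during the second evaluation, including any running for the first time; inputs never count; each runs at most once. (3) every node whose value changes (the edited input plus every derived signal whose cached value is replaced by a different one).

First demand of the output computes:
  d1 = sub(-3, -9) = 6
  d4 = neg(6) = -6

After the edit, cleaning proceeds:
  d1: a read changed (s1 -3->4) — executes, giving 13.
  d4: a read changed (d1 6->13) — executes, giving -13.

Demanding d4 again yields -13.
2 derived signals run: d1, d4.
The nodes whose values change: s1, d1, d4.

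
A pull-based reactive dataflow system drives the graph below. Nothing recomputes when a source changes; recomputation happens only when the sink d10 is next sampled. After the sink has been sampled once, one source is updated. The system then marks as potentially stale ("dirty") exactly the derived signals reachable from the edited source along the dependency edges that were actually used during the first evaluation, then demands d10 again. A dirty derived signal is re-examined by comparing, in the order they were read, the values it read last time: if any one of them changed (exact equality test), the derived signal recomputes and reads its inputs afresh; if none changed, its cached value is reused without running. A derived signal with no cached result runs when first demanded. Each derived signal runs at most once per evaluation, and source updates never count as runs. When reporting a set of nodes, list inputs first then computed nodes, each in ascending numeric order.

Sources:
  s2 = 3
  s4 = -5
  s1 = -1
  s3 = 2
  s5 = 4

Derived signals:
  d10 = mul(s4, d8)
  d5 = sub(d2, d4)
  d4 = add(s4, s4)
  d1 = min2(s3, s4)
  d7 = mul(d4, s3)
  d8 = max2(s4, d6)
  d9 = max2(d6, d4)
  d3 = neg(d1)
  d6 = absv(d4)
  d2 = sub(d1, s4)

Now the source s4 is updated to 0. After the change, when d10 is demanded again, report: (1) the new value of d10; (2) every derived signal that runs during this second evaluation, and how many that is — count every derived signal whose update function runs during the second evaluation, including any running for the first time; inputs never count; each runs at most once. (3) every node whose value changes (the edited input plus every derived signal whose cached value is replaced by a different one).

First evaluation (everything demanded from the output):
  d4 = add(-5, -5) = -10
  d6 = absv(-10) = 10
  d8 = max2(-5, 10) = 10
  d10 = mul(-5, 10) = -50

Propagation after the edit:
  d4: runs — s4 -5->0; s4 -5->0; result 0.
  d6: runs — d4 -10->0; result 0.
  d8: runs — s4 -5->0; d6 10->0; result 0.
  d10: runs — s4 -5->0; d8 10->0; result 0.

New value of d10: 0.
Derived signals that run: d4, d6, d8, d10 — 4 in total.
Values that change: s4, d4, d6, d8, d10.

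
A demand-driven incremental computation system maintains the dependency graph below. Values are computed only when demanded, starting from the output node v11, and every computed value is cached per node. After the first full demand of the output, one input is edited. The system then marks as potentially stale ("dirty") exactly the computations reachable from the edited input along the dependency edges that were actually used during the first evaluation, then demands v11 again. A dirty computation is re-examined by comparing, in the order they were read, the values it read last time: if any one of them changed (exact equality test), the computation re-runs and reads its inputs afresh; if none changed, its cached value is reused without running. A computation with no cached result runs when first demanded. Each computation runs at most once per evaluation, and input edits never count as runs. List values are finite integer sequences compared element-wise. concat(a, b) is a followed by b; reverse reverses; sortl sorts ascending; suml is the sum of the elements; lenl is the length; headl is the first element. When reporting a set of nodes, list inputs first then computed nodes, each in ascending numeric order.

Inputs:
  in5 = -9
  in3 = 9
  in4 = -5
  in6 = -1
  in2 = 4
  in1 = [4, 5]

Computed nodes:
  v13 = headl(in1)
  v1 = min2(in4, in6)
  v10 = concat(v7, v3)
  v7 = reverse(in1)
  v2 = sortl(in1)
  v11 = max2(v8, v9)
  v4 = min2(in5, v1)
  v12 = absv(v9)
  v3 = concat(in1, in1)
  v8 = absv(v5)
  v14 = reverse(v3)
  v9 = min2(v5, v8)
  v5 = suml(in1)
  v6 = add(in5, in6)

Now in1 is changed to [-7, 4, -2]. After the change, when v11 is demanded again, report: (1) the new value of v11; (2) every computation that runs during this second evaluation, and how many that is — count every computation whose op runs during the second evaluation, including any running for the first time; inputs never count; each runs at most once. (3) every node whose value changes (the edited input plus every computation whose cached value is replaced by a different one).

First evaluation (everything demanded from the output):
  v5 = suml([4, 5]) = 9
  v8 = absv(9) = 9
  v9 = min2(9, 9) = 9
  v11 = max2(9, 9) = 9

Propagation after the edit:
  v5: runs — in1 [4, 5]->[-7, 4, -2]; result -5.
  v8: runs — v5 9->-5; result 5.
  v9: runs — v5 9->-5; v8 9->5; result -5.
  v11: runs — v8 9->5; v9 9->-5; result 5.

New value of v11: 5.
Computations that run: v5, v8, v9, v11 — 4 in total.
Values that change: in1, v5, v8, v9, v11.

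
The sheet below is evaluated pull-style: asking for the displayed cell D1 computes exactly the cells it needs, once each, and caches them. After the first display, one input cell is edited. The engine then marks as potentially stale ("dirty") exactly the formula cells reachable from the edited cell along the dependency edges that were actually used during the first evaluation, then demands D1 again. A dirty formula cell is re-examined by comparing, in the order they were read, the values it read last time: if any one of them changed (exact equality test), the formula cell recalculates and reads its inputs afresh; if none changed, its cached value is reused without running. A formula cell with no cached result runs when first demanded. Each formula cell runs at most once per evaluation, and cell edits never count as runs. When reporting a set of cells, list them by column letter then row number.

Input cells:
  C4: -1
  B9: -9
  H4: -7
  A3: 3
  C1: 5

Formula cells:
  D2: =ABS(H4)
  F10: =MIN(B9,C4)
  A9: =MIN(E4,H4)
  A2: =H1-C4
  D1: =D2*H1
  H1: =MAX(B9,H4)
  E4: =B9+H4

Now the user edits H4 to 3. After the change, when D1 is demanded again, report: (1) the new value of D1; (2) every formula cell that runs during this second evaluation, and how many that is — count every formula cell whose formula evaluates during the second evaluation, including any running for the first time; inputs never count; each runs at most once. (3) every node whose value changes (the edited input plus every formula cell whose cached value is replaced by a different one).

First demand of the output computes:
  D2 = ABS(-7) = 7
  H1 = MAX(-9, -7) = -7
  D1 = 7 * -7 = -49

After the edit, cleaning proceeds:
  D2: a read changed (H4 -7->3) — executes, giving 3.
  H1: a read changed (H4 -7->3) — executes, giving 3.
  D1: a read changed (D2 7->3; H1 -7->3) — executes, giving 9.

Demanding D1 again yields 9.
3 formula cells run: D1, D2, H1.
The nodes whose values change: D1, D2, H1, H4.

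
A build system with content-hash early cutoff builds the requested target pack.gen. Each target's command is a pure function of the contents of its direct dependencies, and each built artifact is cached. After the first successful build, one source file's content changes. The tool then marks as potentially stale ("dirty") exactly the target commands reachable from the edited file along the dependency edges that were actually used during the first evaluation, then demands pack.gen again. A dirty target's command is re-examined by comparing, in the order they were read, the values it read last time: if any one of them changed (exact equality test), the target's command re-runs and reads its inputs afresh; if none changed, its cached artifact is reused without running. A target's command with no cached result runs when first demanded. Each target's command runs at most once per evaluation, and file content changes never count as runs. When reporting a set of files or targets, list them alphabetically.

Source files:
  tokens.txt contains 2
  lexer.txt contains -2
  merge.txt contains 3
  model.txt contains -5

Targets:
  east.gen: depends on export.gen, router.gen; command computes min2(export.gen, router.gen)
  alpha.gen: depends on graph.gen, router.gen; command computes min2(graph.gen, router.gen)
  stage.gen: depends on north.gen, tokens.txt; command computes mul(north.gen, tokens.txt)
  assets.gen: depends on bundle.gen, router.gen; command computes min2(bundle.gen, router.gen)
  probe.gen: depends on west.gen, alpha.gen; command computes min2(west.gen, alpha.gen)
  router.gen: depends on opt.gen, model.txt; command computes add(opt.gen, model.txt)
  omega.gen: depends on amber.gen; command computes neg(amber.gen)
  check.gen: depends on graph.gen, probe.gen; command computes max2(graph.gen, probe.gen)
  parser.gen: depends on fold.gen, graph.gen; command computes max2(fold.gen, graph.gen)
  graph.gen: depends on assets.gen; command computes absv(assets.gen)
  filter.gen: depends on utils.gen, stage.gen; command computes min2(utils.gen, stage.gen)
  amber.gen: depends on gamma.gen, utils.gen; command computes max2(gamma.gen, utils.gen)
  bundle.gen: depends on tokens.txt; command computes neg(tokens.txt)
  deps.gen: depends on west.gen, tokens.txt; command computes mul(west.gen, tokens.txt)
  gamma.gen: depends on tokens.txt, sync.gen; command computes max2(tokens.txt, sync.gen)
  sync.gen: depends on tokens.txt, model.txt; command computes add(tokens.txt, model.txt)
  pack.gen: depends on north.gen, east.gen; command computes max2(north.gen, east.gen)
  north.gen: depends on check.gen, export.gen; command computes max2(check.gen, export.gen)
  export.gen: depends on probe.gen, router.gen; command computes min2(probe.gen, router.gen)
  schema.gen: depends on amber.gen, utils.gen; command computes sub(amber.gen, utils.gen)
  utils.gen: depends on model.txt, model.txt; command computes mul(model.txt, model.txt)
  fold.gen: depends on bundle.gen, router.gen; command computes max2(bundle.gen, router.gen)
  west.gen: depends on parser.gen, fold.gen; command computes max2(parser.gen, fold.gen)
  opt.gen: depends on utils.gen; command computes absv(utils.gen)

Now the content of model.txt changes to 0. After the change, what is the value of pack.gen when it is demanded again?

First evaluation (everything demanded from the output):
  bundle.gen = neg(2) = -2
  utils.gen = mul(-5, -5) = 25
  opt.gen = absv(25) = 25
  router.gen = add(25, -5) = 20
  assets.gen = min2(-2, 20) = -2
  fold.gen = max2(-2, 20) = 20
  graph.gen = absv(-2) = 2
  alpha.gen = min2(2, 20) = 2
  parser.gen = max2(20, 2) = 20
  west.gen = max2(20, 20) = 20
  probe.gen = min2(20, 2) = 2
  check.gen = max2(2, 2) = 2
  export.gen = min2(2, 20) = 2
  east.gen = min2(2, 20) = 2
  north.gen = max2(2, 2) = 2
  pack.gen = max2(2, 2) = 2

Propagation after the edit:
  utils.gen: runs — model.txt -5->0; model.txt -5->0; result 0.
  opt.gen: runs — utils.gen 25->0; result 0.
  router.gen: runs — opt.gen 25->0; model.txt -5->0; result 0.
  assets.gen: runs — router.gen 20->0; result -2 (same value as before).
  fold.gen: runs — router.gen 20->0; result 0.
  graph.gen: checked — values it read are unchanged (assets.gen unchanged); reused cached 2 without running.
  alpha.gen: runs — router.gen 20->0; result 0.
  parser.gen: runs — fold.gen 20->0; result 2.
  west.gen: runs — parser.gen 20->2; fold.gen 20->0; result 2.
  probe.gen: runs — west.gen 20->2; alpha.gen 2->0; result 0.
  check.gen: runs — probe.gen 2->0; result 2 (same value as before).
  export.gen: runs — probe.gen 2->0; router.gen 20->0; result 0.
  east.gen: runs — export.gen 2->0; router.gen 20->0; result 0.
  north.gen: runs — export.gen 2->0; result 2 (same value as before).
  pack.gen: runs — east.gen 2->0; result 2 (same value as before).

Key observation: the cutoff stops propagation at graph.gen — its inputs' values are unchanged, so it reuses its cache.

New value of pack.gen: 2.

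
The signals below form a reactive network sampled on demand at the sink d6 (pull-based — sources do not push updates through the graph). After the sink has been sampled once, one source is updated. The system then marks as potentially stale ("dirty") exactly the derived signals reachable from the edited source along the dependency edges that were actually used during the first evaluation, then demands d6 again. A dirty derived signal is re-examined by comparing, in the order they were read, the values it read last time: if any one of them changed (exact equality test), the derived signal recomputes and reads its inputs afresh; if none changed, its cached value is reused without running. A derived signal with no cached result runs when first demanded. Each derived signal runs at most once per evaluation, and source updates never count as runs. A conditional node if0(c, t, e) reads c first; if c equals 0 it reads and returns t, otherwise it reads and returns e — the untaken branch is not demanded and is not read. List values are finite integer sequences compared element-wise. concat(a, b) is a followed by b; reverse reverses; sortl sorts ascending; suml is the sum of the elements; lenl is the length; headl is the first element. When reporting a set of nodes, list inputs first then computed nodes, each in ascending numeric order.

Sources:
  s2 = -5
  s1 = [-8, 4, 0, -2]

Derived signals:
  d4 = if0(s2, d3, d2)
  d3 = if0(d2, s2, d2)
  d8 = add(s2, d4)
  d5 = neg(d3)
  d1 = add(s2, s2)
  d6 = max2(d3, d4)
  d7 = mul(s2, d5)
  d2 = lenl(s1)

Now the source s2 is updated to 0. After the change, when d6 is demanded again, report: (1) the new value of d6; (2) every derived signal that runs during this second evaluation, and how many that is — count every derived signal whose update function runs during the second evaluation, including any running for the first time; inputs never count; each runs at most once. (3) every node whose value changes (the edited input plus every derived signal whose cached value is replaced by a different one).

d6 now evaluates to 4.
Run set: d4 (1 run).
Changed values: s2.
The important point: d4 recomputes to an identical value, and the output ends up unchanged.

Initial pass — values computed on the first demand:
  d2 = lenl([-8, 4, 0, -2]) = 4
  d3 = if0(d2=4 -> else branch d2) = 4
  d4 = if0(s2=-5 -> else branch d2) = 4
  d6 = max2(4, 4) = 4

Second demand — change propagation:
  d4: re-runs because s2 -5->0; new result 4 (unchanged).
  d6: re-examined; everything it read last time is the same (d3 unchanged, d4 unchanged) — cache 4 kept, no run.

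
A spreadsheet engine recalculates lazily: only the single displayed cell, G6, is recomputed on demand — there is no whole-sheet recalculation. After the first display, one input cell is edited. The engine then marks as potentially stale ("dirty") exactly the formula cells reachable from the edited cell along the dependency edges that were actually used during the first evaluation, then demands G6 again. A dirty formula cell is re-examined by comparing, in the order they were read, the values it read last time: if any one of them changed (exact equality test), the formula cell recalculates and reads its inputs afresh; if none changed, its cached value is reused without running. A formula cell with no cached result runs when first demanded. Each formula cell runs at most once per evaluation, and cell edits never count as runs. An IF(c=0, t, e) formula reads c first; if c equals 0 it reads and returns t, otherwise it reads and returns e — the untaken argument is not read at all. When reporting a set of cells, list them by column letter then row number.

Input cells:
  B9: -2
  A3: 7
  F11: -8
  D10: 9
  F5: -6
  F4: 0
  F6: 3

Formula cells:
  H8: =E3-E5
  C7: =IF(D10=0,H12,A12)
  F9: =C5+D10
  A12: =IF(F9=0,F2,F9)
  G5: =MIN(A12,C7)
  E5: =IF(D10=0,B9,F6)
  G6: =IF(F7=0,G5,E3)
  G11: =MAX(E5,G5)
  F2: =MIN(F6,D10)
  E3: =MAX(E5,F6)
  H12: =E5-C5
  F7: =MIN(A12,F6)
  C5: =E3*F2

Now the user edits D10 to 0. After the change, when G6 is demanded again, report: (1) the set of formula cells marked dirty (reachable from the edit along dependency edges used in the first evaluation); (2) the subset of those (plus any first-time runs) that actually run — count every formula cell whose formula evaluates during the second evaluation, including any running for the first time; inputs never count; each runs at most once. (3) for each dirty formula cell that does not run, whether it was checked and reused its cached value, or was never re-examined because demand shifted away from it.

First evaluation (everything demanded from the output):
  E5 = IF(D10=0: D10=9 -> else branch F6) = 3
  E3 = MAX(3, 3) = 3
  F2 = MIN(3, 9) = 3
  C5 = 3 * 3 = 9
  F9 = 9 + 9 = 18
  A12 = IF(F9=0: F9=18 -> else branch F9) = 18
  F7 = MIN(18, 3) = 3
  G6 = IF(F7=0: F7=3 -> else branch E3) = 3

Propagation after the edit:
  E5: runs — D10 9->0; result -2.
  E3: runs — E5 3->-2; result 3 (same value as before).
  F2: runs — D10 9->0; result 0.
  C5: runs — F2 3->0; result 0.
  F9: runs — C5 9->0; D10 9->0; result 0.
  A12: runs — F9 18->0; F9 18->0; result 0.
  F7: runs — A12 18->0; result 0.
  H12: demanded for the first time — runs, produces -2.
  C7: demanded for the first time — runs, produces -2.
  G5: demanded for the first time — runs, produces -2.
  G6: runs — F7 3->0; result -2.

Key observation: a condition flipped, so demand reaches new nodes — C7, G5, H12 run for the first time.

Marked dirty: A12, C5, E3, E5, F2, F7, F9, G6.
Formula cells that run: A12, C5, C7, E3, E5, F2, F7, F9, G5, G6, H12 — 11 in total.
Every dirty formula cell ran.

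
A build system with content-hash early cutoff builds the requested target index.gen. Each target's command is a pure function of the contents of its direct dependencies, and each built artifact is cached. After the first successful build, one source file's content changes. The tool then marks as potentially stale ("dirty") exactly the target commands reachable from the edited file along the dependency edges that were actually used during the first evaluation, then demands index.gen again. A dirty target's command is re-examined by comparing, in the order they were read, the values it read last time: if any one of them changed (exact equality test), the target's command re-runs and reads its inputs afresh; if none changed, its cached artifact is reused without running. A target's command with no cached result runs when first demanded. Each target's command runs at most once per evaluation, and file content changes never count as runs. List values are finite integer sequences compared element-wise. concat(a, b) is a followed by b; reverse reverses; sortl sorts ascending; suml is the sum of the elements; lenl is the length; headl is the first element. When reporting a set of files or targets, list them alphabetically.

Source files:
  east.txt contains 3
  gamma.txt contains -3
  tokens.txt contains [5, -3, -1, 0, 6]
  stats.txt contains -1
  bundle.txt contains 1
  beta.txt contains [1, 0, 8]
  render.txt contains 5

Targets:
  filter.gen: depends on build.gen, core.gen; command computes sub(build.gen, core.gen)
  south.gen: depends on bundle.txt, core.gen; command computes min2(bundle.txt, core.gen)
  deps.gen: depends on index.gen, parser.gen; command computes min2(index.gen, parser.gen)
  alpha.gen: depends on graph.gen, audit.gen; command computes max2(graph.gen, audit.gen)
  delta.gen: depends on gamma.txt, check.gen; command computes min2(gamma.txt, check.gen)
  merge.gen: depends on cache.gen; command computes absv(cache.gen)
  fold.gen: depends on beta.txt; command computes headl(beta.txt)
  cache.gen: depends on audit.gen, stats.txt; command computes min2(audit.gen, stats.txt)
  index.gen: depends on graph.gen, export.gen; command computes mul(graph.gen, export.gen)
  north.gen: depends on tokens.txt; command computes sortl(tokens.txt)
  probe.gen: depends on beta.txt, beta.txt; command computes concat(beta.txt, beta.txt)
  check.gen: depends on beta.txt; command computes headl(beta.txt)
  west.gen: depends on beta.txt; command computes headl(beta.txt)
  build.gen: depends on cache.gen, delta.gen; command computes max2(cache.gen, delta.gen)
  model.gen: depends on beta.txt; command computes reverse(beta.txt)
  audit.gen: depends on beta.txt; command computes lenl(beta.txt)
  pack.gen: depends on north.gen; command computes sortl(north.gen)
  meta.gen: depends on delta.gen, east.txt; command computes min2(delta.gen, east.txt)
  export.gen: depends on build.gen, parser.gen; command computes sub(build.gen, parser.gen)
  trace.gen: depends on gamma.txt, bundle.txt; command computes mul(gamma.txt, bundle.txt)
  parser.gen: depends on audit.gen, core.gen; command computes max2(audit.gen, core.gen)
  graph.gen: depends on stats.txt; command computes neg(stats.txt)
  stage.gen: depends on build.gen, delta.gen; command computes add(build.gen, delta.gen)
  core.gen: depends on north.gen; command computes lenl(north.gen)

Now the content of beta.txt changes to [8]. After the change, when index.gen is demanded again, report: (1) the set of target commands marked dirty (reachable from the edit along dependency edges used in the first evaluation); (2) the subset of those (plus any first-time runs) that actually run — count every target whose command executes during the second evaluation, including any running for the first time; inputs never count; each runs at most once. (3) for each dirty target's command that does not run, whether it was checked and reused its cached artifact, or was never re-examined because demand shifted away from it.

Marked dirty: audit.gen, build.gen, cache.gen, check.gen, delta.gen, export.gen, index.gen, parser.gen.
Target commands that run: audit.gen, cache.gen, check.gen, delta.gen, parser.gen — 5 in total.
Checked but reused from cache: build.gen, export.gen, index.gen.
Key observation: the cutoff stops propagation at build.gen — its inputs' values are unchanged, so it reuses its cache.

First evaluation (everything demanded from the output):
  audit.gen = lenl([1, 0, 8]) = 3
  cache.gen = min2(3, -1) = -1
  check.gen = headl([1, 0, 8]) = 1
  delta.gen = min2(-3, 1) = -3
  build.gen = max2(-1, -3) = -1
  graph.gen = neg(-1) = 1
  north.gen = sortl([5, -3, -1, 0, 6]) = [-3, -1, 0, 5, 6]
  core.gen = lenl([-3, -1, 0, 5, 6]) = 5
  parser.gen = max2(3, 5) = 5
  export.gen = sub(-1, 5) = -6
  index.gen = mul(1, -6) = -6

Propagation after the edit:
  audit.gen: runs — beta.txt [1, 0, 8]->[8]; result 1.
  cache.gen: runs — audit.gen 3->1; result -1 (same value as before).
  check.gen: runs — beta.txt [1, 0, 8]->[8]; result 8.
  delta.gen: runs — check.gen 1->8; result -3 (same value as before).
  build.gen: checked — values it read are unchanged (cache.gen unchanged, delta.gen unchanged); reused cached -1 without running.
  parser.gen: runs — audit.gen 3->1; result 5 (same value as before).
  export.gen: checked — values it read are unchanged (build.gen unchanged, parser.gen unchanged); reused cached -6 without running.
  index.gen: checked — values it read are unchanged (graph.gen unchanged, export.gen unchanged); reused cached -6 without running.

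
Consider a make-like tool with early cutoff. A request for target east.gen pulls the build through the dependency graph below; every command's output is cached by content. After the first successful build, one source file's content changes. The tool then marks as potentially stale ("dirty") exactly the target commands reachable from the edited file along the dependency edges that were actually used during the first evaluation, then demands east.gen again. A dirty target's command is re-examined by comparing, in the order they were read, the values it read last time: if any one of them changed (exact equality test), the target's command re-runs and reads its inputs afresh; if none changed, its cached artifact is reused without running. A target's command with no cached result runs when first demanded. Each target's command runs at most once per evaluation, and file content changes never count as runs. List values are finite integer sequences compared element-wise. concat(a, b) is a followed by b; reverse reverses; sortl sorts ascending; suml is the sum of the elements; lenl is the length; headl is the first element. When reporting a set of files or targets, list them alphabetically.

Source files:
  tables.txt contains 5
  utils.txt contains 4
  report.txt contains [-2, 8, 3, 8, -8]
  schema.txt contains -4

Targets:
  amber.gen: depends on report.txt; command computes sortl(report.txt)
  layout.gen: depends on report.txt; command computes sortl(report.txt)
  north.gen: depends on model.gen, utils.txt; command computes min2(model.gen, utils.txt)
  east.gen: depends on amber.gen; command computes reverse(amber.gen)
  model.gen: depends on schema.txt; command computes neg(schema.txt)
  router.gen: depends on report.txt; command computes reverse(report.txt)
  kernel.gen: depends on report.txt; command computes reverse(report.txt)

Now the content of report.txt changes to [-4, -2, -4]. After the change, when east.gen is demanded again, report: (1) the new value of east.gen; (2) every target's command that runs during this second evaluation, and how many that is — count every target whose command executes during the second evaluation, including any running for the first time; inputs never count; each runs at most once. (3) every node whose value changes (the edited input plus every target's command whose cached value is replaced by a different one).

First demand of the output computes:
  amber.gen = sortl([-2, 8, 3, 8, -8]) = [-8, -2, 3, 8, 8]
  east.gen = reverse([-8, -2, 3, 8, 8]) = [8, 8, 3, -2, -8]

After the edit, cleaning proceeds:
  amber.gen: a read changed (report.txt [-2, 8, 3, 8, -8]->[-4, -2, -4]) — executes, giving [-4, -4, -2].
  east.gen: a read changed (amber.gen [-8, -2, 3, 8, 8]->[-4, -4, -2]) — executes, giving [-2, -4, -4].

Demanding east.gen again yields [-2, -4, -4].
2 target commands run: amber.gen, east.gen.
The nodes whose values change: amber.gen, east.gen, report.txt.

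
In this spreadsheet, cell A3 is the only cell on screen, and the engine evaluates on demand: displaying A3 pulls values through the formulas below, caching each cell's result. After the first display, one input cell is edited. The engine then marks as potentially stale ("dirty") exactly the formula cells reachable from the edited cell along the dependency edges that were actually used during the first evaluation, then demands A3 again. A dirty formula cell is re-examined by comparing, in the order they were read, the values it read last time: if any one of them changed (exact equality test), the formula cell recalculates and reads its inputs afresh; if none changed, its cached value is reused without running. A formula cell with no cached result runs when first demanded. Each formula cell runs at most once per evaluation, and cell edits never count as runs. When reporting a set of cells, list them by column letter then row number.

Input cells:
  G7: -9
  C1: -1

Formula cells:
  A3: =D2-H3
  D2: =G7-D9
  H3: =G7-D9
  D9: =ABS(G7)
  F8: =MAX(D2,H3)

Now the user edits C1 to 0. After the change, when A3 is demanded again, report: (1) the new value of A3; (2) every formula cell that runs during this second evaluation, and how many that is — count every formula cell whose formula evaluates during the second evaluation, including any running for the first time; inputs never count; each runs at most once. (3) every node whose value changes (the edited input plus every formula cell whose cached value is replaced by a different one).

A3 now evaluates to 0.
Run set: none (0 run).
Changed values: C1.
The important point: nothing the output needs ever reads C1, so the edit is invisible to it.

Initial pass — values computed on the first demand:
  D9 = ABS(-9) = 9
  D2 = -9 - 9 = -18
  H3 = -9 - 9 = -18
  A3 = -18 - -18 = 0

Second demand — change propagation:
  no demanded computation ever read C1, so the edit dirties nothing and nothing runs.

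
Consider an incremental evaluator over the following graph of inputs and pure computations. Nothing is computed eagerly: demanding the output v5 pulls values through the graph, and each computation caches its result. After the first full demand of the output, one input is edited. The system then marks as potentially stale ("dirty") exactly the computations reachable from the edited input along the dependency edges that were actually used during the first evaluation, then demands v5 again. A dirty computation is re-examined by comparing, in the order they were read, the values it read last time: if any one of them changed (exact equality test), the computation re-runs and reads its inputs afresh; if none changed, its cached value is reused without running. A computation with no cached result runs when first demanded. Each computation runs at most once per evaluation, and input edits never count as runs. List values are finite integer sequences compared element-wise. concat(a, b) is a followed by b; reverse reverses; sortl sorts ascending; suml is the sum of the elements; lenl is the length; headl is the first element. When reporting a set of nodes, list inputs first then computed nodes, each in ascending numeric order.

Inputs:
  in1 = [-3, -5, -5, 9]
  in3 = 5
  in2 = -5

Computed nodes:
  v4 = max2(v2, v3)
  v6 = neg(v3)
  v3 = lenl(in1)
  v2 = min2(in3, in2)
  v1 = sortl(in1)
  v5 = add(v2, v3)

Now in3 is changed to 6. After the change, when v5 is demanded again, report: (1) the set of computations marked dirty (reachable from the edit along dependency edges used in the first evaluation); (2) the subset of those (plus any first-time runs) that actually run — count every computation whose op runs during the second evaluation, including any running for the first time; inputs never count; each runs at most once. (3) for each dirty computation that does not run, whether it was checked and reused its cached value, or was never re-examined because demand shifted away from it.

Dirty set: v2, v5.
Run set: v2 (1 run).
Re-examined without running (cache reused): v5.
The important point: v2 recomputes to an identical value, and the output ends up unchanged.

Initial pass — values computed on the first demand:
  v2 = min2(5, -5) = -5
  v3 = lenl([-3, -5, -5, 9]) = 4
  v5 = add(-5, 4) = -1

Second demand — change propagation:
  v2: re-runs because in3 5->6; new result -5 (unchanged).
  v5: re-examined; everything it read last time is the same (v2 unchanged, v3 unchanged) — cache -1 kept, no run.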